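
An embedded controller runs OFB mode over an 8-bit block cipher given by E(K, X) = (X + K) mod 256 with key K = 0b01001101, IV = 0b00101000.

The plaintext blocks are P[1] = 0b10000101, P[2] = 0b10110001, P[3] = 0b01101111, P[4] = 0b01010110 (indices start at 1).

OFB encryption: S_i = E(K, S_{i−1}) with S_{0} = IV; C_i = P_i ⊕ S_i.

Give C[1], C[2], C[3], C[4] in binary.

C[1]: S = E(K, 0b00101000) = 0b01110101; 0b10000101 ⊕ 0b01110101 = 0b11110000.
C[2]: S = E(K, 0b01110101) = 0b11000010; 0b10110001 ⊕ 0b11000010 = 0b01110011.
C[3]: S = E(K, 0b11000010) = 0b00001111; 0b01101111 ⊕ 0b00001111 = 0b01100000.
C[4]: S = E(K, 0b00001111) = 0b01011100; 0b01010110 ⊕ 0b01011100 = 0b00001010.

C[1] = 0b11110000, C[2] = 0b01110011, C[3] = 0b01100000, C[4] = 0b00001010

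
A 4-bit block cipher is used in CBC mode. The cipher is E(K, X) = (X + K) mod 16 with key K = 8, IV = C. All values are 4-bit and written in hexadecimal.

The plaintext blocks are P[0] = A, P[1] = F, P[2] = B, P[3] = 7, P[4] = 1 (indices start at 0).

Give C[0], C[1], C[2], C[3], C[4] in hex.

C[0] = E, C[1] = 9, C[2] = A, C[3] = 5, C[4] = C

CBC encryption: C_i = E(K, P_i ⊕ C_{i−1}), with C_{−1} = IV.
C[0]: P[0] ⊕ C = 6; E(K, 6) = E.
C[1]: P[1] ⊕ E = 1; E(K, 1) = 9.
C[2]: P[2] ⊕ 9 = 2; E(K, 2) = A.
C[3]: P[3] ⊕ A = D; E(K, D) = 5.
C[4]: P[4] ⊕ 5 = 4; E(K, 4) = C.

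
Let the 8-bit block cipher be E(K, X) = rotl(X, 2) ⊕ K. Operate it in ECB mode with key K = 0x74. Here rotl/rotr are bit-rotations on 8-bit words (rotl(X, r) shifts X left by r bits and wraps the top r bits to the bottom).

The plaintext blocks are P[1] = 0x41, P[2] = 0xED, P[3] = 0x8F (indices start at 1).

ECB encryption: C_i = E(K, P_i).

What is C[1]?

C[1] = 0x71

C[1]: E(K, 0x41) = 0x71.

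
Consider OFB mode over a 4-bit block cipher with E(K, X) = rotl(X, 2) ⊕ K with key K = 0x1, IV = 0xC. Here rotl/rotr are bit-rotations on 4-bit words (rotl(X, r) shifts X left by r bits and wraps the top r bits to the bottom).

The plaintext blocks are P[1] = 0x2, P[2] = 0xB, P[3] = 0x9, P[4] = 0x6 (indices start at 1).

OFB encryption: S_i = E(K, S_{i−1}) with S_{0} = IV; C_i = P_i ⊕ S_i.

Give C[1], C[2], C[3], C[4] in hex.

C[1] = 0x0, C[2] = 0x2, C[3] = 0xE, C[4] = 0xA

C[1]: S = E(K, 0xC) = 0x2; 0x2 ⊕ 0x2 = 0x0.
C[2]: S = E(K, 0x2) = 0x9; 0xB ⊕ 0x9 = 0x2.
C[3]: S = E(K, 0x9) = 0x7; 0x9 ⊕ 0x7 = 0xE.
C[4]: S = E(K, 0x7) = 0xC; 0x6 ⊕ 0xC = 0xA.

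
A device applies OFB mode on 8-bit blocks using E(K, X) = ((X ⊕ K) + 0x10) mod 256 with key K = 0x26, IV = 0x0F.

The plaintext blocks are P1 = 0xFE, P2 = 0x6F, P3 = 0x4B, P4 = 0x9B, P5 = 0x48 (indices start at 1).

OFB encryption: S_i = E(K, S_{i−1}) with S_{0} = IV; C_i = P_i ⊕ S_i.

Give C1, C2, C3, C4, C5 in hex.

C1 = 0xC7, C2 = 0x40, C3 = 0x52, C4 = 0xD4, C5 = 0x31

C1: S = E(K, 0x0F) = 0x39; 0xFE ⊕ 0x39 = 0xC7.
C2: S = E(K, 0x39) = 0x2F; 0x6F ⊕ 0x2F = 0x40.
C3: S = E(K, 0x2F) = 0x19; 0x4B ⊕ 0x19 = 0x52.
C4: S = E(K, 0x19) = 0x4F; 0x9B ⊕ 0x4F = 0xD4.
C5: S = E(K, 0x4F) = 0x79; 0x48 ⊕ 0x79 = 0x31.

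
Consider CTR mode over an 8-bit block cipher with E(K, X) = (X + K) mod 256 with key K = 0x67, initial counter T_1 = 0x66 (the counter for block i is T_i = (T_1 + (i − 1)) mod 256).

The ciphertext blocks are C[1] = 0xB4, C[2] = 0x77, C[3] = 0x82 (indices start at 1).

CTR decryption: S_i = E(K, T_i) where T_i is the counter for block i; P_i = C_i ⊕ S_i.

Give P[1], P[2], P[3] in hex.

P[1]: T = 0x66, S = E(K, T) = 0xCD; 0xB4 ⊕ 0xCD = 0x79.
P[2]: T = 0x67, S = E(K, T) = 0xCE; 0x77 ⊕ 0xCE = 0xB9.
P[3]: T = 0x68, S = E(K, T) = 0xCF; 0x82 ⊕ 0xCF = 0x4D.

P[1] = 0x79, P[2] = 0xB9, P[3] = 0x4D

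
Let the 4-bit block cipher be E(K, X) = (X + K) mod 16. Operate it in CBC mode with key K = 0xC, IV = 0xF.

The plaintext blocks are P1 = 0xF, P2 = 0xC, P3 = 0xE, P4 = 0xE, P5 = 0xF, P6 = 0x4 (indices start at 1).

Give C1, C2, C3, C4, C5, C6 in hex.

C1 = 0xC, C2 = 0xC, C3 = 0xE, C4 = 0xC, C5 = 0xF, C6 = 0x7

CBC encryption: C_i = E(K, P_i ⊕ C_{i−1}), with C_{0} = IV.
C1: P1 ⊕ 0xF = 0x0; E(K, 0x0) = 0xC.
C2: P2 ⊕ 0xC = 0x0; E(K, 0x0) = 0xC.
C3: P3 ⊕ 0xC = 0x2; E(K, 0x2) = 0xE.
C4: P4 ⊕ 0xE = 0x0; E(K, 0x0) = 0xC.
C5: P5 ⊕ 0xC = 0x3; E(K, 0x3) = 0xF.
C6: P6 ⊕ 0xF = 0xB; E(K, 0xB) = 0x7.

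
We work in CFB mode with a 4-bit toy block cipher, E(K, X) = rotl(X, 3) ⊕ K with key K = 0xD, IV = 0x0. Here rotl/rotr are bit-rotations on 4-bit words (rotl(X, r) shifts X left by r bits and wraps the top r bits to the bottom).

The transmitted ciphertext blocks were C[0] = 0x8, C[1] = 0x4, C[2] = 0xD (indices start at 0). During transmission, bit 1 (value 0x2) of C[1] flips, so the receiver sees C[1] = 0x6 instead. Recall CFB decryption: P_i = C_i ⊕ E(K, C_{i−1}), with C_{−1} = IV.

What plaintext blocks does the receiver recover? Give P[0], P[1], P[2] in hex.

P[0] = 0x5, P[1] = 0xF, P[2] = 0x3

Only C[1] changed, to 0x6. In CFB, a change in C_i flips the same bit in P_i and garbles P_{i+1}. Decrypting the received ciphertext:
P[0]: E(K, 0x0) = 0xD; 0x8 ⊕ 0xD = 0x5.
P[1]: E(K, 0x8) = 0x9; 0x6 ⊕ 0x9 = 0xF.
P[2]: E(K, 0x6) = 0xE; 0xD ⊕ 0xE = 0x3.
Blocks that differ from the original plaintext: P[1], P[2].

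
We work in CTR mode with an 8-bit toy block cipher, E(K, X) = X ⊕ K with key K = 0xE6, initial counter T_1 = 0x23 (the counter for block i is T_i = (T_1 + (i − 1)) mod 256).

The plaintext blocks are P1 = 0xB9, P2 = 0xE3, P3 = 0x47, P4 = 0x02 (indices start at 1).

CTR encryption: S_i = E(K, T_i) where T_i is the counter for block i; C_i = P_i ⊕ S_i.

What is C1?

C1: T = 0x23, S = E(K, T) = 0xC5; 0xB9 ⊕ 0xC5 = 0x7C.

C1 = 0x7C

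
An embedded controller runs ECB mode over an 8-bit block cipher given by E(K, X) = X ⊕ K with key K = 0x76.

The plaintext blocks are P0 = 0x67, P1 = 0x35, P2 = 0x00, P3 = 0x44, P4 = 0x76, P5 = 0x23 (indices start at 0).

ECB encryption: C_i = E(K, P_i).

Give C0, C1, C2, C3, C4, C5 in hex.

C0 = 0x11, C1 = 0x43, C2 = 0x76, C3 = 0x32, C4 = 0x00, C5 = 0x55

C0: E(K, 0x67) = 0x11.
C1: E(K, 0x35) = 0x43.
C2: E(K, 0x00) = 0x76.
C3: E(K, 0x44) = 0x32.
C4: E(K, 0x76) = 0x00.
C5: E(K, 0x23) = 0x55.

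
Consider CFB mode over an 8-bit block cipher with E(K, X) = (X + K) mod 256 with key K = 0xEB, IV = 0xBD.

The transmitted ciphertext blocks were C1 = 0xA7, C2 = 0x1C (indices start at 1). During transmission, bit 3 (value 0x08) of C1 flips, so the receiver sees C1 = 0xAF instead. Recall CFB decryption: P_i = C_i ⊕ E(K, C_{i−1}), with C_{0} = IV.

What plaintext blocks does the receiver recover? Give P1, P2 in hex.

Only C1 changed, to 0xAF. In CFB, a change in C_i flips the same bit in P_i and garbles P_{i+1}. Decrypting the received ciphertext:
P1: E(K, 0xBD) = 0xA8; 0xAF ⊕ 0xA8 = 0x07.
P2: E(K, 0xAF) = 0x9A; 0x1C ⊕ 0x9A = 0x86.
Blocks that differ from the original plaintext: P1, P2.

P1 = 0x07, P2 = 0x86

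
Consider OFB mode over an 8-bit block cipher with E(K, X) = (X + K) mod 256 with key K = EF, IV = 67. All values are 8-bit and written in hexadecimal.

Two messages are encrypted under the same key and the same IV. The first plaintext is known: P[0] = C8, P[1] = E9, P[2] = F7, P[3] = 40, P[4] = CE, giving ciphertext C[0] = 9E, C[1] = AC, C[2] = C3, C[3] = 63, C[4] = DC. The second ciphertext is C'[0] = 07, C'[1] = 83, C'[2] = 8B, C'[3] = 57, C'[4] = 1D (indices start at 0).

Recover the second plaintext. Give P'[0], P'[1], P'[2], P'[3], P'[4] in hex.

In OFB with a reused IV, both messages share the same keystream S_i, so C_i ⊕ C'_i = P_i ⊕ P'_i and thus P'_i = P_i ⊕ C_i ⊕ C'_i.
P'[0]: C8 ⊕ 9E ⊕ 07 = 51.
P'[1]: E9 ⊕ AC ⊕ 83 = C6.
P'[2]: F7 ⊕ C3 ⊕ 8B = BF.
P'[3]: 40 ⊕ 63 ⊕ 57 = 74.
P'[4]: CE ⊕ DC ⊕ 1D = 0F.

P'[0] = 51, P'[1] = C6, P'[2] = BF, P'[3] = 74, P'[4] = 0F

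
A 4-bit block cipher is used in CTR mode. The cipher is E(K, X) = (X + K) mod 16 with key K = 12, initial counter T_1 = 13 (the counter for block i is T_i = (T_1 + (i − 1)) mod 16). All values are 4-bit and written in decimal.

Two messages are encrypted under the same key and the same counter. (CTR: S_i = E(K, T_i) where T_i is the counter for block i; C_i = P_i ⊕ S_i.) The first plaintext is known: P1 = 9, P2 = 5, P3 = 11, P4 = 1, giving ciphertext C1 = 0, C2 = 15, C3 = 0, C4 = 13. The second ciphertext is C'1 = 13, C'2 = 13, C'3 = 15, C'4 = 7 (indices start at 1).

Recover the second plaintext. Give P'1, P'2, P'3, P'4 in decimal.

P'1 = 4, P'2 = 7, P'3 = 4, P'4 = 11

In CTR with a reused counter, both messages share the same keystream S_i, so C_i ⊕ C'_i = P_i ⊕ P'_i and thus P'_i = P_i ⊕ C_i ⊕ C'_i.
P'1: 9 ⊕ 0 ⊕ 13 = 4.
P'2: 5 ⊕ 15 ⊕ 13 = 7.
P'3: 11 ⊕ 0 ⊕ 15 = 4.
P'4: 1 ⊕ 13 ⊕ 7 = 11.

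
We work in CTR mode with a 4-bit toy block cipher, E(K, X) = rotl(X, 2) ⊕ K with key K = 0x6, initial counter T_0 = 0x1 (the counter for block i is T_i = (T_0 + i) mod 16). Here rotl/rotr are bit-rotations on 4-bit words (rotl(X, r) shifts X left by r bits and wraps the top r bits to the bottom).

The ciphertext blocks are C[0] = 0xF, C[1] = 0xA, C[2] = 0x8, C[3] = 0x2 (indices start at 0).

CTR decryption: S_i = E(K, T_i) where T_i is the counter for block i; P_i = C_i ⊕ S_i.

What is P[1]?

P[1] = 0x4

P[1]: T = 0x2, S = E(K, T) = 0xE; 0xA ⊕ 0xE = 0x4.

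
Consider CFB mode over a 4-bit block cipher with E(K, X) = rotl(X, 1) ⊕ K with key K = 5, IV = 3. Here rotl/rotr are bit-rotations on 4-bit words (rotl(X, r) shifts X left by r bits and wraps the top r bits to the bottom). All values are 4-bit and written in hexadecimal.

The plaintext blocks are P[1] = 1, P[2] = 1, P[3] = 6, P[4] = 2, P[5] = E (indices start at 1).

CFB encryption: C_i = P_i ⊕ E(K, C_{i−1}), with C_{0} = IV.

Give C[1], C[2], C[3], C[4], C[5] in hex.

C[1] = 2, C[2] = 0, C[3] = 3, C[4] = 1, C[5] = 9

C[1]: E(K, 3) = 3; 1 ⊕ 3 = 2.
C[2]: E(K, 2) = 1; 1 ⊕ 1 = 0.
C[3]: E(K, 0) = 5; 6 ⊕ 5 = 3.
C[4]: E(K, 3) = 3; 2 ⊕ 3 = 1.
C[5]: E(K, 1) = 7; E ⊕ 7 = 9.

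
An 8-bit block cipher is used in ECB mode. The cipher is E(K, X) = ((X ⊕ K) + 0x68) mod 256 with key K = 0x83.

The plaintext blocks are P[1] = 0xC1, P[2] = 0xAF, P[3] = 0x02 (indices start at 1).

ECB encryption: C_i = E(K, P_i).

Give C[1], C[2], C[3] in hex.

C[1] = 0xAA, C[2] = 0x94, C[3] = 0xE9

C[1]: E(K, 0xC1) = 0xAA.
C[2]: E(K, 0xAF) = 0x94.
C[3]: E(K, 0x02) = 0xE9.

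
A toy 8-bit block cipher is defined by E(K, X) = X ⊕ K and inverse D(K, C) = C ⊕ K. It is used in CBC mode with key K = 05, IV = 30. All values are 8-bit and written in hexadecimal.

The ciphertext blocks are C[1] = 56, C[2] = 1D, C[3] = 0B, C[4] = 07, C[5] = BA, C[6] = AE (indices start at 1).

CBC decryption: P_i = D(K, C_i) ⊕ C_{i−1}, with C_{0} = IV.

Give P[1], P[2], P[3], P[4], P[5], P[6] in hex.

P[1]: D(K, 56) = 53; 53 ⊕ 30 = 63.
P[2]: D(K, 1D) = 18; 18 ⊕ 56 = 4E.
P[3]: D(K, 0B) = 0E; 0E ⊕ 1D = 13.
P[4]: D(K, 07) = 02; 02 ⊕ 0B = 09.
P[5]: D(K, BA) = BF; BF ⊕ 07 = B8.
P[6]: D(K, AE) = AB; AB ⊕ BA = 11.

P[1] = 63, P[2] = 4E, P[3] = 13, P[4] = 09, P[5] = B8, P[6] = 11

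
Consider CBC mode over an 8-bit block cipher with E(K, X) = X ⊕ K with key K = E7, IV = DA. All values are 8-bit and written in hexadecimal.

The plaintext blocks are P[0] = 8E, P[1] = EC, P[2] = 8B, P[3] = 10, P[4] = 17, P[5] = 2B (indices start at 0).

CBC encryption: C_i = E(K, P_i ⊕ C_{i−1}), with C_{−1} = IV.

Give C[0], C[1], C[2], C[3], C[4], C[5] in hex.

C[0]: P[0] ⊕ DA = 54; E(K, 54) = B3.
C[1]: P[1] ⊕ B3 = 5F; E(K, 5F) = B8.
C[2]: P[2] ⊕ B8 = 33; E(K, 33) = D4.
C[3]: P[3] ⊕ D4 = C4; E(K, C4) = 23.
C[4]: P[4] ⊕ 23 = 34; E(K, 34) = D3.
C[5]: P[5] ⊕ D3 = F8; E(K, F8) = 1F.

C[0] = B3, C[1] = B8, C[2] = D4, C[3] = 23, C[4] = D3, C[5] = 1F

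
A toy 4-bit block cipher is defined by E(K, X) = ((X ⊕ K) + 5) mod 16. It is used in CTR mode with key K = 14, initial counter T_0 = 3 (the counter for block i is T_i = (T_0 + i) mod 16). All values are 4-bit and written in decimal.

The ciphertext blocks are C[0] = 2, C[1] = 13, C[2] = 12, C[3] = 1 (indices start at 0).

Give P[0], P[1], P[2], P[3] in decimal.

P[0] = 0, P[1] = 2, P[2] = 12, P[3] = 12

CTR decryption: S_i = E(K, T_i) where T_i is the counter for block i; P_i = C_i ⊕ S_i.
P[0]: T = 3, S = E(K, T) = 2; 2 ⊕ 2 = 0.
P[1]: T = 4, S = E(K, T) = 15; 13 ⊕ 15 = 2.
P[2]: T = 5, S = E(K, T) = 0; 12 ⊕ 0 = 12.
P[3]: T = 6, S = E(K, T) = 13; 1 ⊕ 13 = 12.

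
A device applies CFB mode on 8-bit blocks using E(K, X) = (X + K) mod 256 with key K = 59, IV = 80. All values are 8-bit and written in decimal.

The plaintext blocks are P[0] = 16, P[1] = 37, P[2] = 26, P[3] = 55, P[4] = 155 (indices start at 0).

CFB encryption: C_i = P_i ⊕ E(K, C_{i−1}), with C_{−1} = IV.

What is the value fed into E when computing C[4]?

88

C[0]: E(K, 80) = 139; 16 ⊕ 139 = 155.
C[1]: E(K, 155) = 214; 37 ⊕ 214 = 243.
C[2]: E(K, 243) = 46; 26 ⊕ 46 = 52.
C[3]: E(K, 52) = 111; 55 ⊕ 111 = 88.
C[4]: E(K, 88) = 147; 155 ⊕ 147 = 8.
So the input to E for block [4] is 88.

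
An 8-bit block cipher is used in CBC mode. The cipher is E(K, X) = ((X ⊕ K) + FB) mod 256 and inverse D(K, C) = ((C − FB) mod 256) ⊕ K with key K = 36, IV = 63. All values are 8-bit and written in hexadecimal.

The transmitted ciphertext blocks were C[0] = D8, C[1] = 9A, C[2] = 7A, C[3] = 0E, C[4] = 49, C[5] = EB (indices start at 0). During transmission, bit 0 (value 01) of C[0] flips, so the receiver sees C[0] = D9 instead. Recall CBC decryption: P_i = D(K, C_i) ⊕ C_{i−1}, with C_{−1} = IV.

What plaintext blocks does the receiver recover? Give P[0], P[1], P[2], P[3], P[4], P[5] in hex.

Only C[0] changed, to D9. In CBC, a change in C_i garbles P_i and flips the same bit in P_{i+1}. Decrypting the received ciphertext:
P[0]: D(K, D9) = E8; E8 ⊕ 63 = 8B.
P[1]: D(K, 9A) = A9; A9 ⊕ D9 = 70.
P[2]: D(K, 7A) = 49; 49 ⊕ 9A = D3.
P[3]: D(K, 0E) = 25; 25 ⊕ 7A = 5F.
P[4]: D(K, 49) = 78; 78 ⊕ 0E = 76.
P[5]: D(K, EB) = C6; C6 ⊕ 49 = 8F.
Blocks that differ from the original plaintext: P[0], P[1].

P[0] = 8B, P[1] = 70, P[2] = D3, P[3] = 5F, P[4] = 76, P[5] = 8F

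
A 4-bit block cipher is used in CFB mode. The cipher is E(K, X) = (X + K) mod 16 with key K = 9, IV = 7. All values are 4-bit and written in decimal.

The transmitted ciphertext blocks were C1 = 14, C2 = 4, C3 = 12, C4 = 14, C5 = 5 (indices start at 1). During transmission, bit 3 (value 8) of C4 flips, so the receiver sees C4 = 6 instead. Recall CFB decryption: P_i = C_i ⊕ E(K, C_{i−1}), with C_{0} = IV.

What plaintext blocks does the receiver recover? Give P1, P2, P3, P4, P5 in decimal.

P1 = 14, P2 = 3, P3 = 1, P4 = 3, P5 = 10

Only C4 changed, to 6. In CFB, a change in C_i flips the same bit in P_i and garbles P_{i+1}. Decrypting the received ciphertext:
P1: E(K, 7) = 0; 14 ⊕ 0 = 14.
P2: E(K, 14) = 7; 4 ⊕ 7 = 3.
P3: E(K, 4) = 13; 12 ⊕ 13 = 1.
P4: E(K, 12) = 5; 6 ⊕ 5 = 3.
P5: E(K, 6) = 15; 5 ⊕ 15 = 10.
Blocks that differ from the original plaintext: P4, P5.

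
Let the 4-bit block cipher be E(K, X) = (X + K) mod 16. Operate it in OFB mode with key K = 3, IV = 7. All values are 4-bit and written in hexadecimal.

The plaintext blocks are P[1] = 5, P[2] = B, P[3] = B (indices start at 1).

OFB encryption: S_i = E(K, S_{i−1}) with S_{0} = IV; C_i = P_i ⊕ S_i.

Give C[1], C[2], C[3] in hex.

C[1]: S = E(K, 7) = A; 5 ⊕ A = F.
C[2]: S = E(K, A) = D; B ⊕ D = 6.
C[3]: S = E(K, D) = 0; B ⊕ 0 = B.

C[1] = F, C[2] = 6, C[3] = B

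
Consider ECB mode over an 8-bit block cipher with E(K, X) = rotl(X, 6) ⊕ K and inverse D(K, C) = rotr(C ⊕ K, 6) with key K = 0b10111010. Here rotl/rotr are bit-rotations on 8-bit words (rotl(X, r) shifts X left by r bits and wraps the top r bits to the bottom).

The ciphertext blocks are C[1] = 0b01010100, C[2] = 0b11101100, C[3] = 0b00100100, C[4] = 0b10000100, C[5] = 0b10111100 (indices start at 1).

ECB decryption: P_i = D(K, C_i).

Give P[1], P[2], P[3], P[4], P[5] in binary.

P[1]: D(K, 0b01010100) = 0b10111011.
P[2]: D(K, 0b11101100) = 0b01011001.
P[3]: D(K, 0b00100100) = 0b01111010.
P[4]: D(K, 0b10000100) = 0b11111000.
P[5]: D(K, 0b10111100) = 0b00011000.

P[1] = 0b10111011, P[2] = 0b01011001, P[3] = 0b01111010, P[4] = 0b11111000, P[5] = 0b00011000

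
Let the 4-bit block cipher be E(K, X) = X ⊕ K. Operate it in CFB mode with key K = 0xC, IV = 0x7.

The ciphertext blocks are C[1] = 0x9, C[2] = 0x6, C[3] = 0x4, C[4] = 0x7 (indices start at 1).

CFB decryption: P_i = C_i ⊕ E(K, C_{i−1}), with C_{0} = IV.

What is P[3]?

P[3]: E(K, 0x6) = 0xA; 0x4 ⊕ 0xA = 0xE.

P[3] = 0xE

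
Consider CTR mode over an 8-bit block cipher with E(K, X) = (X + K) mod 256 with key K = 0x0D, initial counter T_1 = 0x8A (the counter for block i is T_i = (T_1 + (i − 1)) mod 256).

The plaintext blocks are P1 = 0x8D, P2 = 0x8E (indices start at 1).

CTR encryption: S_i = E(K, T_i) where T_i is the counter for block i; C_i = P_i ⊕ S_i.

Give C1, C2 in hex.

C1: T = 0x8A, S = E(K, T) = 0x97; 0x8D ⊕ 0x97 = 0x1A.
C2: T = 0x8B, S = E(K, T) = 0x98; 0x8E ⊕ 0x98 = 0x16.

C1 = 0x1A, C2 = 0x16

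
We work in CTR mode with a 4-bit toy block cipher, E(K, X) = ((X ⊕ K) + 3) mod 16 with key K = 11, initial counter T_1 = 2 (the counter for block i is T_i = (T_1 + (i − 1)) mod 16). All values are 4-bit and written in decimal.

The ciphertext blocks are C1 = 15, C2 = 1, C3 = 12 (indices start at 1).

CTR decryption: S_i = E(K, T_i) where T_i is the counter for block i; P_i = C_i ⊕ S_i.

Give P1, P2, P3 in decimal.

P1 = 3, P2 = 10, P3 = 14

P1: T = 2, S = E(K, T) = 12; 15 ⊕ 12 = 3.
P2: T = 3, S = E(K, T) = 11; 1 ⊕ 11 = 10.
P3: T = 4, S = E(K, T) = 2; 12 ⊕ 2 = 14.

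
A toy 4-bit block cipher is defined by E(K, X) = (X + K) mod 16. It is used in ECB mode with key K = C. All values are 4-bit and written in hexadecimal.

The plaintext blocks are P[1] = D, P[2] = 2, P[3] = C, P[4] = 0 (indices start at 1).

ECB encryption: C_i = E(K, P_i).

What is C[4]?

C[4]: E(K, 0) = C.

C[4] = C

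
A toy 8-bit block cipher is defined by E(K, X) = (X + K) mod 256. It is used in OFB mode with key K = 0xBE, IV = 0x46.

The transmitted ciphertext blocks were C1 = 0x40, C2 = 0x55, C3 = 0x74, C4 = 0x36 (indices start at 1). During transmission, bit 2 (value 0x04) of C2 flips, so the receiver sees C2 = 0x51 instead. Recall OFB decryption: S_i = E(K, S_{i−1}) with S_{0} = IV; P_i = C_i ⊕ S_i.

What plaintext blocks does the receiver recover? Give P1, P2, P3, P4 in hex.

P1 = 0x44, P2 = 0x93, P3 = 0xF4, P4 = 0x08

Only C2 changed, to 0x51. In OFB, a change in C_i flips the same bit in P_i only; the keystream is unaffected. Decrypting the received ciphertext:
P1: S = E(K, 0x46) = 0x04; 0x40 ⊕ 0x04 = 0x44.
P2: S = E(K, 0x04) = 0xC2; 0x51 ⊕ 0xC2 = 0x93.
P3: S = E(K, 0xC2) = 0x80; 0x74 ⊕ 0x80 = 0xF4.
P4: S = E(K, 0x80) = 0x3E; 0x36 ⊕ 0x3E = 0x08.
Blocks that differ from the original plaintext: P2.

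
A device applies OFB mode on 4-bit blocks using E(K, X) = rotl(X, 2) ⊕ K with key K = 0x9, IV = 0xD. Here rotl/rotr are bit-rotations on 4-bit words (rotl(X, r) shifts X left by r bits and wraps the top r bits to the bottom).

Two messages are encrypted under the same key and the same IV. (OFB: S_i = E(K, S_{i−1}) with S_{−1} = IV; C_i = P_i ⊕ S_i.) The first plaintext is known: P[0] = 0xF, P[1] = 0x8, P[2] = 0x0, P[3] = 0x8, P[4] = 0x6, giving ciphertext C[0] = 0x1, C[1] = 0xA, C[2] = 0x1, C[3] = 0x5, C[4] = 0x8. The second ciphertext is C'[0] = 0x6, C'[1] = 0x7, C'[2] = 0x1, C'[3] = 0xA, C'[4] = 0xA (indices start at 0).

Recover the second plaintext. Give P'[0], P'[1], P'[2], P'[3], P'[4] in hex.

In OFB with a reused IV, both messages share the same keystream S_i, so C_i ⊕ C'_i = P_i ⊕ P'_i and thus P'_i = P_i ⊕ C_i ⊕ C'_i.
P'[0]: 0xF ⊕ 0x1 ⊕ 0x6 = 0x8.
P'[1]: 0x8 ⊕ 0xA ⊕ 0x7 = 0x5.
P'[2]: 0x0 ⊕ 0x1 ⊕ 0x1 = 0x0.
P'[3]: 0x8 ⊕ 0x5 ⊕ 0xA = 0x7.
P'[4]: 0x6 ⊕ 0x8 ⊕ 0xA = 0x4.

P'[0] = 0x8, P'[1] = 0x5, P'[2] = 0x0, P'[3] = 0x7, P'[4] = 0x4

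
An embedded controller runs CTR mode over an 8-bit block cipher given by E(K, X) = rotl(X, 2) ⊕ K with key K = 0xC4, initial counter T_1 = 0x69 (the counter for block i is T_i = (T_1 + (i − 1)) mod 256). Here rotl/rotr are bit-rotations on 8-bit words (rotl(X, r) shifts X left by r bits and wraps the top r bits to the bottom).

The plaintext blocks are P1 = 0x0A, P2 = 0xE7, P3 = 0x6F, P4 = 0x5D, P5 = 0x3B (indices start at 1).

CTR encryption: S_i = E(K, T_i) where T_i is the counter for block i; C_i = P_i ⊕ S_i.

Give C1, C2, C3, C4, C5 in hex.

C1: T = 0x69, S = E(K, T) = 0x61; 0x0A ⊕ 0x61 = 0x6B.
C2: T = 0x6A, S = E(K, T) = 0x6D; 0xE7 ⊕ 0x6D = 0x8A.
C3: T = 0x6B, S = E(K, T) = 0x69; 0x6F ⊕ 0x69 = 0x06.
C4: T = 0x6C, S = E(K, T) = 0x75; 0x5D ⊕ 0x75 = 0x28.
C5: T = 0x6D, S = E(K, T) = 0x71; 0x3B ⊕ 0x71 = 0x4A.

C1 = 0x6B, C2 = 0x8A, C3 = 0x06, C4 = 0x28, C5 = 0x4A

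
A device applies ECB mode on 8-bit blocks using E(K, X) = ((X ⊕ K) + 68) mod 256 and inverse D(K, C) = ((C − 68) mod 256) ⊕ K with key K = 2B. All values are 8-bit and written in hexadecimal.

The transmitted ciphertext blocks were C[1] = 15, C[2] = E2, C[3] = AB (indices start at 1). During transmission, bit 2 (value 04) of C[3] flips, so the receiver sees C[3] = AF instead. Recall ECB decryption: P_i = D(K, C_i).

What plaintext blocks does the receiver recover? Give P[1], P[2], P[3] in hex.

Only C[3] changed, to AF. In ECB, a change in C_i affects only P_i. Decrypting the received ciphertext:
P[1]: D(K, 15) = 86.
P[2]: D(K, E2) = 51.
P[3]: D(K, AF) = 6C.
Blocks that differ from the original plaintext: P[3].

P[1] = 86, P[2] = 51, P[3] = 6C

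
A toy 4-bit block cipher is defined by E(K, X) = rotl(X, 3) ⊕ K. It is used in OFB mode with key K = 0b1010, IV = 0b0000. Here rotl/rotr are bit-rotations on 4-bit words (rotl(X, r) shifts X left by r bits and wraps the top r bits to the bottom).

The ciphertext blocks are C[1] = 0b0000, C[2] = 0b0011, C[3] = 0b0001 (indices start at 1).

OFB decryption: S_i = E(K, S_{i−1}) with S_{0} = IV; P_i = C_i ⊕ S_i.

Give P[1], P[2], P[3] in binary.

P[1] = 0b1010, P[2] = 0b1100, P[3] = 0b0100

P[1]: S = E(K, 0b0000) = 0b1010; 0b0000 ⊕ 0b1010 = 0b1010.
P[2]: S = E(K, 0b1010) = 0b1111; 0b0011 ⊕ 0b1111 = 0b1100.
P[3]: S = E(K, 0b1111) = 0b0101; 0b0001 ⊕ 0b0101 = 0b0100.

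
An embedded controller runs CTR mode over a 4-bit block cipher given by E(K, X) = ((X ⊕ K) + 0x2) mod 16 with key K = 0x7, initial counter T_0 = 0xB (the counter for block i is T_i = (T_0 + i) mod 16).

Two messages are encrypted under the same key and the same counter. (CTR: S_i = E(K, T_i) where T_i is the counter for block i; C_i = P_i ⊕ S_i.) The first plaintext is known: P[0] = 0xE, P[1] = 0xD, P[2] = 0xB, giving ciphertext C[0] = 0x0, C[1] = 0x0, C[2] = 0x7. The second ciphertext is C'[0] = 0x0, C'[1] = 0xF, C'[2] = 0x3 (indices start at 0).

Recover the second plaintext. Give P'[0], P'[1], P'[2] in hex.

In CTR with a reused counter, both messages share the same keystream S_i, so C_i ⊕ C'_i = P_i ⊕ P'_i and thus P'_i = P_i ⊕ C_i ⊕ C'_i.
P'[0]: 0xE ⊕ 0x0 ⊕ 0x0 = 0xE.
P'[1]: 0xD ⊕ 0x0 ⊕ 0xF = 0x2.
P'[2]: 0xB ⊕ 0x7 ⊕ 0x3 = 0xF.

P'[0] = 0xE, P'[1] = 0x2, P'[2] = 0xF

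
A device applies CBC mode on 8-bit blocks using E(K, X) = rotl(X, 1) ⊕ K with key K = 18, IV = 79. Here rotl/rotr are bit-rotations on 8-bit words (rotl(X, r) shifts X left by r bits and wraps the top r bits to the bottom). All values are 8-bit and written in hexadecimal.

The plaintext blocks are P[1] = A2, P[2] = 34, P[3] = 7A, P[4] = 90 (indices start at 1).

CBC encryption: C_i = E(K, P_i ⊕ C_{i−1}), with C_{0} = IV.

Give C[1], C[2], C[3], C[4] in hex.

C[1]: P[1] ⊕ 79 = DB; E(K, DB) = AF.
C[2]: P[2] ⊕ AF = 9B; E(K, 9B) = 2F.
C[3]: P[3] ⊕ 2F = 55; E(K, 55) = B2.
C[4]: P[4] ⊕ B2 = 22; E(K, 22) = 5C.

C[1] = AF, C[2] = 2F, C[3] = B2, C[4] = 5C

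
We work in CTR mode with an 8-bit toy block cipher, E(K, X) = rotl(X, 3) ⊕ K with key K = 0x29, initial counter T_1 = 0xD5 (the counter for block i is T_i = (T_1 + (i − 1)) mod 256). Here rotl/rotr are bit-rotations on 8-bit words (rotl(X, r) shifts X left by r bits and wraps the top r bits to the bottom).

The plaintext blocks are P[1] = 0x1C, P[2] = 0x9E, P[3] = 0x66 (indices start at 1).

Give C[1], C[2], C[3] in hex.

CTR encryption: S_i = E(K, T_i) where T_i is the counter for block i; C_i = P_i ⊕ S_i.
C[1]: T = 0xD5, S = E(K, T) = 0x87; 0x1C ⊕ 0x87 = 0x9B.
C[2]: T = 0xD6, S = E(K, T) = 0x9F; 0x9E ⊕ 0x9F = 0x01.
C[3]: T = 0xD7, S = E(K, T) = 0x97; 0x66 ⊕ 0x97 = 0xF1.

C[1] = 0x9B, C[2] = 0x01, C[3] = 0xF1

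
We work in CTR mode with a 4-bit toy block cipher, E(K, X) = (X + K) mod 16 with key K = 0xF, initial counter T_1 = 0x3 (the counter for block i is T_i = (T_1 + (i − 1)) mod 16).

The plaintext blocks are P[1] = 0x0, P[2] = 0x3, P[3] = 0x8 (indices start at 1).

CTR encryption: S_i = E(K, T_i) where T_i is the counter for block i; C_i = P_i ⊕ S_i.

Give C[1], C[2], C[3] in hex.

C[1]: T = 0x3, S = E(K, T) = 0x2; 0x0 ⊕ 0x2 = 0x2.
C[2]: T = 0x4, S = E(K, T) = 0x3; 0x3 ⊕ 0x3 = 0x0.
C[3]: T = 0x5, S = E(K, T) = 0x4; 0x8 ⊕ 0x4 = 0xC.

C[1] = 0x2, C[2] = 0x0, C[3] = 0xC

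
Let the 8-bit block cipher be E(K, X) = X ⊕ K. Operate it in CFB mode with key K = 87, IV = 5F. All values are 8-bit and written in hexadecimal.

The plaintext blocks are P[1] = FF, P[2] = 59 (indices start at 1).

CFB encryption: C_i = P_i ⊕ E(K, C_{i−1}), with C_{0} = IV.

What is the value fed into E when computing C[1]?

5F

C[1]: E(K, 5F) = D8; FF ⊕ D8 = 27.
So the input to E for block [1] is 5F.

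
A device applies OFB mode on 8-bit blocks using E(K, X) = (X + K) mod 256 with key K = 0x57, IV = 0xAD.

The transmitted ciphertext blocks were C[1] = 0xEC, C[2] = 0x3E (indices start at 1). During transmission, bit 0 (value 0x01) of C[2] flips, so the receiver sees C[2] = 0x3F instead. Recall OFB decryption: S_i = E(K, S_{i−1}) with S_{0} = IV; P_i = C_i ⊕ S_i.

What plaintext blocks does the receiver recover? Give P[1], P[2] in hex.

P[1] = 0xE8, P[2] = 0x64

Only C[2] changed, to 0x3F. In OFB, a change in C_i flips the same bit in P_i only; the keystream is unaffected. Decrypting the received ciphertext:
P[1]: S = E(K, 0xAD) = 0x04; 0xEC ⊕ 0x04 = 0xE8.
P[2]: S = E(K, 0x04) = 0x5B; 0x3F ⊕ 0x5B = 0x64.
Blocks that differ from the original plaintext: P[2].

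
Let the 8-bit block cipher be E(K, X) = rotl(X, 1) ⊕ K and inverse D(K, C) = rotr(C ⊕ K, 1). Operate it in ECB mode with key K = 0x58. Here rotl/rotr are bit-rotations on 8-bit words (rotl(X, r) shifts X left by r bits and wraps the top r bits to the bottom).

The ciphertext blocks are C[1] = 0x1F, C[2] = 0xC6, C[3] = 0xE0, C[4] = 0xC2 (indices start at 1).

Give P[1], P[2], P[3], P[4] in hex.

P[1] = 0xA3, P[2] = 0x4F, P[3] = 0x5C, P[4] = 0x4D

ECB decryption: P_i = D(K, C_i).
P[1]: D(K, 0x1F) = 0xA3.
P[2]: D(K, 0xC6) = 0x4F.
P[3]: D(K, 0xE0) = 0x5C.
P[4]: D(K, 0xC2) = 0x4D.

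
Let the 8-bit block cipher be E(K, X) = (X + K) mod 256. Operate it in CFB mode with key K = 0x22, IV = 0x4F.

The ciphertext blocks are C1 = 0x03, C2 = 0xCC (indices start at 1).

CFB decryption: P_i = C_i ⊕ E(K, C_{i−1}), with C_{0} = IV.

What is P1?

P1: E(K, 0x4F) = 0x71; 0x03 ⊕ 0x71 = 0x72.

P1 = 0x72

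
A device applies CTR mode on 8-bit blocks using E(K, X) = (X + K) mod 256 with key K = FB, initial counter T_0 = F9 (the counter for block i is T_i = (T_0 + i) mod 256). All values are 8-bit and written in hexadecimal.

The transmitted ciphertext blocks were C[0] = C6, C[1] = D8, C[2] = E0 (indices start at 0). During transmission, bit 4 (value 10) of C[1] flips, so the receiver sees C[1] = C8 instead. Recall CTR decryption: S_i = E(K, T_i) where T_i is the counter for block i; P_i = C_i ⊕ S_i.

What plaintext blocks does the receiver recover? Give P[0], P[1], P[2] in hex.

Only C[1] changed, to C8. In CTR, a change in C_i flips the same bit in P_i only; the keystream is unaffected. Decrypting the received ciphertext:
P[0]: T = F9, S = E(K, T) = F4; C6 ⊕ F4 = 32.
P[1]: T = FA, S = E(K, T) = F5; C8 ⊕ F5 = 3D.
P[2]: T = FB, S = E(K, T) = F6; E0 ⊕ F6 = 16.
Blocks that differ from the original plaintext: P[1].

P[0] = 32, P[1] = 3D, P[2] = 16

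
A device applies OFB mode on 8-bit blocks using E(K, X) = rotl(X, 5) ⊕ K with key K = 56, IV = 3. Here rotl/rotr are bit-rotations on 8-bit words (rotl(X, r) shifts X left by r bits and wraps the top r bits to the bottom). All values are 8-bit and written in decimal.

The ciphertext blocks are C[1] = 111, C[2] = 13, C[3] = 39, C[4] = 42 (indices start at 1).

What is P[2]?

P[2] = 62

OFB decryption: S_i = E(K, S_{i−1}) with S_{0} = IV; P_i = C_i ⊕ S_i.
P[1]: S = E(K, 3) = 88; 111 ⊕ 88 = 55.
P[2]: S = E(K, 88) = 51; 13 ⊕ 51 = 62.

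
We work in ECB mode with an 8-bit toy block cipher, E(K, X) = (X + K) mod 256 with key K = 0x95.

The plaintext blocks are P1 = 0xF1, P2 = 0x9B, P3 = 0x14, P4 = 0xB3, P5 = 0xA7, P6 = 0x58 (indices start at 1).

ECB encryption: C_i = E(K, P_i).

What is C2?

C2: E(K, 0x9B) = 0x30.

C2 = 0x30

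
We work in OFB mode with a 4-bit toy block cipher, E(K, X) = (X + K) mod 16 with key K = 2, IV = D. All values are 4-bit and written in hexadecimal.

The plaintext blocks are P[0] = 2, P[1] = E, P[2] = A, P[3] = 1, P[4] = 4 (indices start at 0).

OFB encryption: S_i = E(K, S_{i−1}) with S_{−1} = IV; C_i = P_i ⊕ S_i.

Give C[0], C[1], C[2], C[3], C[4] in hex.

C[0]: S = E(K, D) = F; 2 ⊕ F = D.
C[1]: S = E(K, F) = 1; E ⊕ 1 = F.
C[2]: S = E(K, 1) = 3; A ⊕ 3 = 9.
C[3]: S = E(K, 3) = 5; 1 ⊕ 5 = 4.
C[4]: S = E(K, 5) = 7; 4 ⊕ 7 = 3.

C[0] = D, C[1] = F, C[2] = 9, C[3] = 4, C[4] = 3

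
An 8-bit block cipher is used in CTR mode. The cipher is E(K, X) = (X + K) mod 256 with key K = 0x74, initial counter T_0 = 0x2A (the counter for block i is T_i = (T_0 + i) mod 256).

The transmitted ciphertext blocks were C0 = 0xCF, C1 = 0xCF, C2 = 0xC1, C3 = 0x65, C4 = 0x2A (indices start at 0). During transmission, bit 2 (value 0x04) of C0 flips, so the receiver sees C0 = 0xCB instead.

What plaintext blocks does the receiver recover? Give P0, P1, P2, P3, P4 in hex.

P0 = 0x55, P1 = 0x50, P2 = 0x61, P3 = 0xC4, P4 = 0x88

CTR decryption: S_i = E(K, T_i) where T_i is the counter for block i; P_i = C_i ⊕ S_i.
Only C0 changed, to 0xCB. In CTR, a change in C_i flips the same bit in P_i only; the keystream is unaffected. Decrypting the received ciphertext:
P0: T = 0x2A, S = E(K, T) = 0x9E; 0xCB ⊕ 0x9E = 0x55.
P1: T = 0x2B, S = E(K, T) = 0x9F; 0xCF ⊕ 0x9F = 0x50.
P2: T = 0x2C, S = E(K, T) = 0xA0; 0xC1 ⊕ 0xA0 = 0x61.
P3: T = 0x2D, S = E(K, T) = 0xA1; 0x65 ⊕ 0xA1 = 0xC4.
P4: T = 0x2E, S = E(K, T) = 0xA2; 0x2A ⊕ 0xA2 = 0x88.
Blocks that differ from the original plaintext: P0.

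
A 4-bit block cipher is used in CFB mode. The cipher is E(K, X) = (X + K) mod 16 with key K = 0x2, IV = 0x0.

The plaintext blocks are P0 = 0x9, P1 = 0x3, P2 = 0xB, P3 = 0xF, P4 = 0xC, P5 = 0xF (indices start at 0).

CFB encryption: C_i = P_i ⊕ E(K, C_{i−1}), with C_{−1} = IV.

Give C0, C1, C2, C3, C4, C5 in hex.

C0: E(K, 0x0) = 0x2; 0x9 ⊕ 0x2 = 0xB.
C1: E(K, 0xB) = 0xD; 0x3 ⊕ 0xD = 0xE.
C2: E(K, 0xE) = 0x0; 0xB ⊕ 0x0 = 0xB.
C3: E(K, 0xB) = 0xD; 0xF ⊕ 0xD = 0x2.
C4: E(K, 0x2) = 0x4; 0xC ⊕ 0x4 = 0x8.
C5: E(K, 0x8) = 0xA; 0xF ⊕ 0xA = 0x5.

C0 = 0xB, C1 = 0xE, C2 = 0xB, C3 = 0x2, C4 = 0x8, C5 = 0x5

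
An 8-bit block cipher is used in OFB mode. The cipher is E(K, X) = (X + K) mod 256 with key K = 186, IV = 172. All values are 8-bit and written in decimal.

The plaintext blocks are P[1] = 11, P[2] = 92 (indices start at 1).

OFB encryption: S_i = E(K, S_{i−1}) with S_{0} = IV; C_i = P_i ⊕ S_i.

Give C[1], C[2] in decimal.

C[1]: S = E(K, 172) = 102; 11 ⊕ 102 = 109.
C[2]: S = E(K, 102) = 32; 92 ⊕ 32 = 124.

C[1] = 109, C[2] = 124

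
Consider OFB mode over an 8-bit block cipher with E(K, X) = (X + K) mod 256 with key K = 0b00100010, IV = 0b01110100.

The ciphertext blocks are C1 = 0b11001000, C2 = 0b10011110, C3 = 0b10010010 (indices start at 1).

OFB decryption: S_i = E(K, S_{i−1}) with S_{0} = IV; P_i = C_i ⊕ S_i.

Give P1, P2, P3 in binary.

P1 = 0b01011110, P2 = 0b00100110, P3 = 0b01001000

P1: S = E(K, 0b01110100) = 0b10010110; 0b11001000 ⊕ 0b10010110 = 0b01011110.
P2: S = E(K, 0b10010110) = 0b10111000; 0b10011110 ⊕ 0b10111000 = 0b00100110.
P3: S = E(K, 0b10111000) = 0b11011010; 0b10010010 ⊕ 0b11011010 = 0b01001000.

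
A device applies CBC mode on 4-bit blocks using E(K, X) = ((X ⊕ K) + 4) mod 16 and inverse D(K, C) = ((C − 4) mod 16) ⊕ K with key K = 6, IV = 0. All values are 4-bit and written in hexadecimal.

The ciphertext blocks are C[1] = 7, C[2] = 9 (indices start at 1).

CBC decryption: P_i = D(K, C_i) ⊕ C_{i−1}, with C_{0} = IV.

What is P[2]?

P[2] = 4

P[2]: D(K, 9) = 3; 3 ⊕ 7 = 4.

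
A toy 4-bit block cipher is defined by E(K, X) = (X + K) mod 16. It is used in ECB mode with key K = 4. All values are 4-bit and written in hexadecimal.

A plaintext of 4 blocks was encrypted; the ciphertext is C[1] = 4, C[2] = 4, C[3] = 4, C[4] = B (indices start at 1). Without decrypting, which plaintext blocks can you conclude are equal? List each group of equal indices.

P[1] = P[2] = P[3]

ECB encrypts each block independently with the same key, so equal ciphertext blocks imply equal plaintext blocks.
C[1] = C[2] = C[3] = 4, so P[1] = P[2] = P[3].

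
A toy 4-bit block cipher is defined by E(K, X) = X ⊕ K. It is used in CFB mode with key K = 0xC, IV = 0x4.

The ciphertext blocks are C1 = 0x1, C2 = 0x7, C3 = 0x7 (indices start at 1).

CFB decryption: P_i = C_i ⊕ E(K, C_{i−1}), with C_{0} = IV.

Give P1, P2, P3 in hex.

P1: E(K, 0x4) = 0x8; 0x1 ⊕ 0x8 = 0x9.
P2: E(K, 0x1) = 0xD; 0x7 ⊕ 0xD = 0xA.
P3: E(K, 0x7) = 0xB; 0x7 ⊕ 0xB = 0xC.

P1 = 0x9, P2 = 0xA, P3 = 0xC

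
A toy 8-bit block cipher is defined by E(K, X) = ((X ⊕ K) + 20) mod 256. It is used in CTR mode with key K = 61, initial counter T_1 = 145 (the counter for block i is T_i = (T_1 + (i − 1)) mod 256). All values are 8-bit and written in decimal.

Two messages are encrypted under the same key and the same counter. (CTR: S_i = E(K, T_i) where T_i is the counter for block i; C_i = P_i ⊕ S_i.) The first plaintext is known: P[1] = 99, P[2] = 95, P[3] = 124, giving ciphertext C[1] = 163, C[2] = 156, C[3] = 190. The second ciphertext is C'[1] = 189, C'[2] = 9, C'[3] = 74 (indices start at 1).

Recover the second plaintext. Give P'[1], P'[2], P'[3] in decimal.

In CTR with a reused counter, both messages share the same keystream S_i, so C_i ⊕ C'_i = P_i ⊕ P'_i and thus P'_i = P_i ⊕ C_i ⊕ C'_i.
P'[1]: 99 ⊕ 163 ⊕ 189 = 125.
P'[2]: 95 ⊕ 156 ⊕ 9 = 202.
P'[3]: 124 ⊕ 190 ⊕ 74 = 136.

P'[1] = 125, P'[2] = 202, P'[3] = 136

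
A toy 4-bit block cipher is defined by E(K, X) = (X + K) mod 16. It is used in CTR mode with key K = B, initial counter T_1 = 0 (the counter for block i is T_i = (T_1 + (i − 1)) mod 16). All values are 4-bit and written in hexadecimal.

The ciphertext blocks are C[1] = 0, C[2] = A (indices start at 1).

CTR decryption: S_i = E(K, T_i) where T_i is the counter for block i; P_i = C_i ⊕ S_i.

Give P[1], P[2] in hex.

P[1]: T = 0, S = E(K, T) = B; 0 ⊕ B = B.
P[2]: T = 1, S = E(K, T) = C; A ⊕ C = 6.

P[1] = B, P[2] = 6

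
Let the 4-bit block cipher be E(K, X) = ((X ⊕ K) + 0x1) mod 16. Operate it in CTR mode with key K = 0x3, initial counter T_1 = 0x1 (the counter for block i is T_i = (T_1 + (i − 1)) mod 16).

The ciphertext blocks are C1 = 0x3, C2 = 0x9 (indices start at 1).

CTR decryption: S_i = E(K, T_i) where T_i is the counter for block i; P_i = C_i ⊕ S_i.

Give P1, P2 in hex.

P1: T = 0x1, S = E(K, T) = 0x3; 0x3 ⊕ 0x3 = 0x0.
P2: T = 0x2, S = E(K, T) = 0x2; 0x9 ⊕ 0x2 = 0xB.

P1 = 0x0, P2 = 0xB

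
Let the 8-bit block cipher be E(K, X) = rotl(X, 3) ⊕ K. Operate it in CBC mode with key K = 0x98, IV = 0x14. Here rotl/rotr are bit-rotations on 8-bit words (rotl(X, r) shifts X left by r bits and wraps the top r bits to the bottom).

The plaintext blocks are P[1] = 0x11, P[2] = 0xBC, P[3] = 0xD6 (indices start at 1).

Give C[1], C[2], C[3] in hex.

C[1] = 0xB0, C[2] = 0xF8, C[3] = 0xE9

CBC encryption: C_i = E(K, P_i ⊕ C_{i−1}), with C_{0} = IV.
C[1]: P[1] ⊕ 0x14 = 0x05; E(K, 0x05) = 0xB0.
C[2]: P[2] ⊕ 0xB0 = 0x0C; E(K, 0x0C) = 0xF8.
C[3]: P[3] ⊕ 0xF8 = 0x2E; E(K, 0x2E) = 0xE9.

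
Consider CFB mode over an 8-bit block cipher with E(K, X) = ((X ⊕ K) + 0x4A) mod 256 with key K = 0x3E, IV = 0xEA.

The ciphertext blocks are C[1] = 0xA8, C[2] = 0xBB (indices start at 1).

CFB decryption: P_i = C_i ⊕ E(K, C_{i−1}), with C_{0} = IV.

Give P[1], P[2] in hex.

P[1] = 0xB6, P[2] = 0x5B

P[1]: E(K, 0xEA) = 0x1E; 0xA8 ⊕ 0x1E = 0xB6.
P[2]: E(K, 0xA8) = 0xE0; 0xBB ⊕ 0xE0 = 0x5B.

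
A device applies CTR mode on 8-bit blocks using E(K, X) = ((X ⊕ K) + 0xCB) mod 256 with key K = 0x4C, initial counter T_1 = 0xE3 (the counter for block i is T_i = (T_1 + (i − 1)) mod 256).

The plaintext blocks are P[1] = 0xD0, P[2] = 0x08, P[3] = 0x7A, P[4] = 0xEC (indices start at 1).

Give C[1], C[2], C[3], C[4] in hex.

C[1] = 0xAA, C[2] = 0x7B, C[3] = 0x0E, C[4] = 0x99

CTR encryption: S_i = E(K, T_i) where T_i is the counter for block i; C_i = P_i ⊕ S_i.
C[1]: T = 0xE3, S = E(K, T) = 0x7A; 0xD0 ⊕ 0x7A = 0xAA.
C[2]: T = 0xE4, S = E(K, T) = 0x73; 0x08 ⊕ 0x73 = 0x7B.
C[3]: T = 0xE5, S = E(K, T) = 0x74; 0x7A ⊕ 0x74 = 0x0E.
C[4]: T = 0xE6, S = E(K, T) = 0x75; 0xEC ⊕ 0x75 = 0x99.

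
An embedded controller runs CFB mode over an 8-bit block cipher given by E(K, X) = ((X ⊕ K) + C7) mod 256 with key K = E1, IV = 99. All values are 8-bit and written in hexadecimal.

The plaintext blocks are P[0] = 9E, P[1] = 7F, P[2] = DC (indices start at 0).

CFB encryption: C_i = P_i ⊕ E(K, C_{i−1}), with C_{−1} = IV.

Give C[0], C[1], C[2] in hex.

C[0] = A1, C[1] = 78, C[2] = BC

C[0]: E(K, 99) = 3F; 9E ⊕ 3F = A1.
C[1]: E(K, A1) = 07; 7F ⊕ 07 = 78.
C[2]: E(K, 78) = 60; DC ⊕ 60 = BC.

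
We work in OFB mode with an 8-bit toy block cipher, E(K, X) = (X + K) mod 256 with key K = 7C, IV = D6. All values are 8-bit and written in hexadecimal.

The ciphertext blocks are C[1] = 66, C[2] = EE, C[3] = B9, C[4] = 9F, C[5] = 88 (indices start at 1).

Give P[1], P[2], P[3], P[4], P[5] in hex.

OFB decryption: S_i = E(K, S_{i−1}) with S_{0} = IV; P_i = C_i ⊕ S_i.
P[1]: S = E(K, D6) = 52; 66 ⊕ 52 = 34.
P[2]: S = E(K, 52) = CE; EE ⊕ CE = 20.
P[3]: S = E(K, CE) = 4A; B9 ⊕ 4A = F3.
P[4]: S = E(K, 4A) = C6; 9F ⊕ C6 = 59.
P[5]: S = E(K, C6) = 42; 88 ⊕ 42 = CA.

P[1] = 34, P[2] = 20, P[3] = F3, P[4] = 59, P[5] = CA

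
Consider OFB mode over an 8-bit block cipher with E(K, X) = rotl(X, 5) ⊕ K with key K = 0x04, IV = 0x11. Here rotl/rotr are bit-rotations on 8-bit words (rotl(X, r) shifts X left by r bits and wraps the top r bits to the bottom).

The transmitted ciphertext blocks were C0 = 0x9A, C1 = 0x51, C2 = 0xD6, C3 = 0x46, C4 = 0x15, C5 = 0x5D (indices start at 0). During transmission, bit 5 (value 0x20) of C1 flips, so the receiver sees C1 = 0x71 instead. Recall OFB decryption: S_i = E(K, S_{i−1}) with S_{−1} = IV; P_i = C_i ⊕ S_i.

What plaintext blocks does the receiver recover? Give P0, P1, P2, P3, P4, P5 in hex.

Only C1 changed, to 0x71. In OFB, a change in C_i flips the same bit in P_i only; the keystream is unaffected. Decrypting the received ciphertext:
P0: S = E(K, 0x11) = 0x26; 0x9A ⊕ 0x26 = 0xBC.
P1: S = E(K, 0x26) = 0xC0; 0x71 ⊕ 0xC0 = 0xB1.
P2: S = E(K, 0xC0) = 0x1C; 0xD6 ⊕ 0x1C = 0xCA.
P3: S = E(K, 0x1C) = 0x87; 0x46 ⊕ 0x87 = 0xC1.
P4: S = E(K, 0x87) = 0xF4; 0x15 ⊕ 0xF4 = 0xE1.
P5: S = E(K, 0xF4) = 0x9A; 0x5D ⊕ 0x9A = 0xC7.
Blocks that differ from the original plaintext: P1.

P0 = 0xBC, P1 = 0xB1, P2 = 0xCA, P3 = 0xC1, P4 = 0xE1, P5 = 0xC7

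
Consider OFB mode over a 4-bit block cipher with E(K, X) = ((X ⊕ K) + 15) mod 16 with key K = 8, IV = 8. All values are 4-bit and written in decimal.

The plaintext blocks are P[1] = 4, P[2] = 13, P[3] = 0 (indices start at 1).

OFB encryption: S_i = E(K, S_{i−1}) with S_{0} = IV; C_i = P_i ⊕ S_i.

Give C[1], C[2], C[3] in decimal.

C[1] = 11, C[2] = 11, C[3] = 13

C[1]: S = E(K, 8) = 15; 4 ⊕ 15 = 11.
C[2]: S = E(K, 15) = 6; 13 ⊕ 6 = 11.
C[3]: S = E(K, 6) = 13; 0 ⊕ 13 = 13.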